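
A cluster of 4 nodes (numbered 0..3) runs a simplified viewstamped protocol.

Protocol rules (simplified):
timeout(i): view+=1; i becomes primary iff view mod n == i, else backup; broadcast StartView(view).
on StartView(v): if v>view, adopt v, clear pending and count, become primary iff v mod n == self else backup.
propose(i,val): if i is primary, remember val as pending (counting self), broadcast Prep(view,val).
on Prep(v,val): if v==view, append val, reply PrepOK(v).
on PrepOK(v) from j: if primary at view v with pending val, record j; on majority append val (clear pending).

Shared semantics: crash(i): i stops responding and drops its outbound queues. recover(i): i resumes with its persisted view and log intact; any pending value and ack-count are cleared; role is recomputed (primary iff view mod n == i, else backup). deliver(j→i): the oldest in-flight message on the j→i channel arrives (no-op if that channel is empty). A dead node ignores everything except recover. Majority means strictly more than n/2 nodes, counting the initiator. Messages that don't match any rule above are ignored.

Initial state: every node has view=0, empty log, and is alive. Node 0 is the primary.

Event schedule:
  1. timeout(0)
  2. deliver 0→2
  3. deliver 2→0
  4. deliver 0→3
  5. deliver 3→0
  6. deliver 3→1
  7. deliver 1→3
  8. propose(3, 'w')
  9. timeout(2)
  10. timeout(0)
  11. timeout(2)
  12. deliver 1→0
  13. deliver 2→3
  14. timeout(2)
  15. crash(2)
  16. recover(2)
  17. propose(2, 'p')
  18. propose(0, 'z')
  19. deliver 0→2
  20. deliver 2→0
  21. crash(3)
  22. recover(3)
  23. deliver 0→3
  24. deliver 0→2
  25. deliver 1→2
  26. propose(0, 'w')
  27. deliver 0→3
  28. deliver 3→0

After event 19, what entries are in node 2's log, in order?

empty

e1 timeout(0): 0[back,v=1,-]
e2 deliver 0→2: 2[back,v=1,-]
e3 deliver 2→0: ·
e4 deliver 0→3: 3[back,v=1,-]
e5 deliver 3→0: ·
e6 deliver 3→1: ·
e7 deliver 1→3: ·
e8 propose(3,'w'): ·
e9 timeout(2): 2[prim,v=2,-]
e10 timeout(0): 0[back,v=2,-]
e11 timeout(2): 2[back,v=3,-]
e12 deliver 1→0: ·
e13 deliver 2→3: 3[back,v=2,-]
e14 timeout(2): 2[back,v=4,-]
e15 crash(2): 2[✗back,v=4,-]
e16 recover(2): 2[back,v=4,-]
e17 propose(2,'p'): ·
e18 propose(0,'z'): ·
e19 deliver 0→2: ·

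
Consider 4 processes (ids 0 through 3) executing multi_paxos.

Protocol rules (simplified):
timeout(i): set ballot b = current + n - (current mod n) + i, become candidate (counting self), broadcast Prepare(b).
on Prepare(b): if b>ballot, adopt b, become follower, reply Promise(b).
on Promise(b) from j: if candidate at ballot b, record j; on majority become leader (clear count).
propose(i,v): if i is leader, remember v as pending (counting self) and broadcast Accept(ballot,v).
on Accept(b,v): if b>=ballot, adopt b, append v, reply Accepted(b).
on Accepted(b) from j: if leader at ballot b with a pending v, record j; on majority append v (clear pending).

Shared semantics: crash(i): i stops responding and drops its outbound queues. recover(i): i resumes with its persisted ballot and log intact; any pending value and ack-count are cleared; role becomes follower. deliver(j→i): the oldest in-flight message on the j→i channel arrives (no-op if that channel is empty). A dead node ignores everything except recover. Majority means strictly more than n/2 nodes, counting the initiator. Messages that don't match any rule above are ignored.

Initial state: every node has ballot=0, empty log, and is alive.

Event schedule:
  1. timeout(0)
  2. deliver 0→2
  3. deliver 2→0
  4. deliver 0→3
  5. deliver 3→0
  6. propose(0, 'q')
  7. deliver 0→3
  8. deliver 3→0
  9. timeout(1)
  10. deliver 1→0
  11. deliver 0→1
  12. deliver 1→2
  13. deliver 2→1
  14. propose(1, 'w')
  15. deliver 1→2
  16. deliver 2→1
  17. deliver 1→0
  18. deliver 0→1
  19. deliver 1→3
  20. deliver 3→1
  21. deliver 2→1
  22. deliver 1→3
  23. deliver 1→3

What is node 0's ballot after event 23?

1. timeout(0):  <0:cand b4 ->
2. deliver 0→2:  <2:foll b4 ->
3. deliver 2→0:  nop
4. deliver 0→3:  <3:foll b4 ->
5. deliver 3→0:  <0:lead b4 ->
6. propose(0,'q'):  nop
7. deliver 0→3:  <3:foll b4 q>
8. deliver 3→0:  nop
9. timeout(1):  <1:cand b5 ->
10. deliver 1→0:  <0:foll b5 ->
11. deliver 0→1:  nop
12. deliver 1→2:  <2:foll b5 ->
13. deliver 2→1:  nop
14. propose(1,'w'):  nop
15. deliver 1→2:  nop
16. deliver 2→1:  nop
17. deliver 1→0:  nop
18. deliver 0→1:  nop
19. deliver 1→3:  <3:foll b5 q>
20. deliver 3→1:  <1:lead b5 ->
21. deliver 2→1:  nop
22. deliver 1→3:  nop
23. deliver 1→3:  nop

5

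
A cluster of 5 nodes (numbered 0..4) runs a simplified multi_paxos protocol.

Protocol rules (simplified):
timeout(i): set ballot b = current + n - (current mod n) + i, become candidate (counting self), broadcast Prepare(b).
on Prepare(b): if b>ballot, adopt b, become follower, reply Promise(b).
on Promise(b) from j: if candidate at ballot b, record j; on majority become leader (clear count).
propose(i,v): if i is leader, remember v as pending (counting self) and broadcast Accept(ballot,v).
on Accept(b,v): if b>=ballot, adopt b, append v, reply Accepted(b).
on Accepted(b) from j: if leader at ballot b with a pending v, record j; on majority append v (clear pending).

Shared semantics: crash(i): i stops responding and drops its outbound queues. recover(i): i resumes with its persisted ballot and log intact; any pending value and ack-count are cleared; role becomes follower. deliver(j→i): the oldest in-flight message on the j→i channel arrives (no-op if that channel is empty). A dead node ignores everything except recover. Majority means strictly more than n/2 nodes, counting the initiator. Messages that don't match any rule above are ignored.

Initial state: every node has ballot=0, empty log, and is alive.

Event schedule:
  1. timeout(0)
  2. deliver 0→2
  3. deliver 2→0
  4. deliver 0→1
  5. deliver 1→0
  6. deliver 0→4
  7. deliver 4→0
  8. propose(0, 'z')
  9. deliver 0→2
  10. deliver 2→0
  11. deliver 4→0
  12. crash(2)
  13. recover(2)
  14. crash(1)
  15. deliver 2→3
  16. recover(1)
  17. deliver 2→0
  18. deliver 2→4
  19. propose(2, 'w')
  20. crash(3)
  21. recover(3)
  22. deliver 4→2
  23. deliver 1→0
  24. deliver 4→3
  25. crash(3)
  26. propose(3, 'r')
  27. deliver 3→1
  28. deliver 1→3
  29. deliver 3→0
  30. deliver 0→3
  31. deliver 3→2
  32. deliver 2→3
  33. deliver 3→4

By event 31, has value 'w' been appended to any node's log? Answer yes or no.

e1 timeout(0): 0[cand,b=5,-]
e2 deliver 0→2: 2[foll,b=5,-]
e3 deliver 2→0: ·
e4 deliver 0→1: 1[foll,b=5,-]
e5 deliver 1→0: 0[lead,b=5,-]
e6 deliver 0→4: 4[foll,b=5,-]
e7 deliver 4→0: ·
e8 propose(0,'z'): ·
e9 deliver 0→2: 2[foll,b=5,z]
e10 deliver 2→0: ·
e11 deliver 4→0: ·
e12 crash(2): 2[✗foll,b=5,z]
e13 recover(2): 2[foll,b=5,z]
e14 crash(1): 1[✗foll,b=5,-]
e15 deliver 2→3: ·
e16 recover(1): 1[foll,b=5,-]
e17 deliver 2→0: ·
e18 deliver 2→4: ·
e19 propose(2,'w'): ·
e20 crash(3): 3[✗foll,b=0,-]
e21 recover(3): 3[foll,b=0,-]
e22 deliver 4→2: ·
e23 deliver 1→0: ·
e24 deliver 4→3: ·
e25 crash(3): 3[✗foll,b=0,-]
e26 propose(3,'r'): ·
e27 deliver 3→1: ·
e28 deliver 1→3: ·
e29 deliver 3→0: ·
e30 deliver 0→3: ·
e31 deliver 3→2: ·

no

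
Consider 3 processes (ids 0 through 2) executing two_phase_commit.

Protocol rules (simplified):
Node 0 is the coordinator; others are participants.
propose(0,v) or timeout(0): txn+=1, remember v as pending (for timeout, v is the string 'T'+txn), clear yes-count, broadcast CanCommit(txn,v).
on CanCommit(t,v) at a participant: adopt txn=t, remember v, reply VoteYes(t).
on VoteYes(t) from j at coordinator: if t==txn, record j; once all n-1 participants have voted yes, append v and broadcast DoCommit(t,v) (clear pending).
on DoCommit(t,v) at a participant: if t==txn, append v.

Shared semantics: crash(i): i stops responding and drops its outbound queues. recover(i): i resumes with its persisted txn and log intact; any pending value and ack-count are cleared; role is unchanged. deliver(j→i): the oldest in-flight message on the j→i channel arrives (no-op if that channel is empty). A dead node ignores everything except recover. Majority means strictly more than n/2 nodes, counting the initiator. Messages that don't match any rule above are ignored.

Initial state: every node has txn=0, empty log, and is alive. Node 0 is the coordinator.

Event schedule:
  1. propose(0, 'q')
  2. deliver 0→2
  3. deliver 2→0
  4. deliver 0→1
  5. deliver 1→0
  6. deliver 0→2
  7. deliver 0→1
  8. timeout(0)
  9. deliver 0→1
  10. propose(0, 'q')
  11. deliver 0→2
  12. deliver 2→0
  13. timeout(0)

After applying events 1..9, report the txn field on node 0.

2

e1 propose(0,'q'): 0[coor,t=1,-]
e2 deliver 0→2: 2[part,t=1,-]
e3 deliver 2→0: ·
e4 deliver 0→1: 1[part,t=1,-]
e5 deliver 1→0: 0[coor,t=1,q]
e6 deliver 0→2: 2[part,t=1,q]
e7 deliver 0→1: 1[part,t=1,q]
e8 timeout(0): 0[coor,t=2,q]
e9 deliver 0→1: 1[part,t=2,q]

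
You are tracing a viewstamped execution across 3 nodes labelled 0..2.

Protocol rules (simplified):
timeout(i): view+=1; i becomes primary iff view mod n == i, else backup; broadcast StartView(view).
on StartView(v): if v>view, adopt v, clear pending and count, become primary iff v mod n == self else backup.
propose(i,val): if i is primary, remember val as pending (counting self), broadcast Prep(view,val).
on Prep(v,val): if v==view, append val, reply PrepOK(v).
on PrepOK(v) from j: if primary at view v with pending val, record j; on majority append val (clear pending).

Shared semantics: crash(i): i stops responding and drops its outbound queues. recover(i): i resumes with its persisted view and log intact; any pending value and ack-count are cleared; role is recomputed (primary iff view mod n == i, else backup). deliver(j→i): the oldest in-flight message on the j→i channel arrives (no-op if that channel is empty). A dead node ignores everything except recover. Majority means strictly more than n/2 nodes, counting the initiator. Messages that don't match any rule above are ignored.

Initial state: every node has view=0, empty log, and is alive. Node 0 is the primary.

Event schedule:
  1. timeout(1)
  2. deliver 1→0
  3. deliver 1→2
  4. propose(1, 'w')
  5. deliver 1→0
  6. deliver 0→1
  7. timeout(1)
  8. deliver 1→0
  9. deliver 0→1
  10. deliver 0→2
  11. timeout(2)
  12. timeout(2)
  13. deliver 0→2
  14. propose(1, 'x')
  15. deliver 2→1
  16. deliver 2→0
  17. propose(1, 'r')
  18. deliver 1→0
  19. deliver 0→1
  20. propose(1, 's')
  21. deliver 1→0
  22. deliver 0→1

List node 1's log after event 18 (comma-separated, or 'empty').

w

e1 timeout(1): 1[prim,v=1,-]
e2 deliver 1→0: 0[back,v=1,-]
e3 deliver 1→2: 2[back,v=1,-]
e4 propose(1,'w'): ·
e5 deliver 1→0: 0[back,v=1,w]
e6 deliver 0→1: 1[prim,v=1,w]
e7 timeout(1): 1[back,v=2,w]
e8 deliver 1→0: 0[back,v=2,w]
e9 deliver 0→1: ·
e10 deliver 0→2: ·
e11 timeout(2): 2[prim,v=2,-]
e12 timeout(2): 2[back,v=3,-]
e13 deliver 0→2: ·
e14 propose(1,'x'): ·
e15 deliver 2→1: ·
e16 deliver 2→0: ·
e17 propose(1,'r'): ·
e18 deliver 1→0: ·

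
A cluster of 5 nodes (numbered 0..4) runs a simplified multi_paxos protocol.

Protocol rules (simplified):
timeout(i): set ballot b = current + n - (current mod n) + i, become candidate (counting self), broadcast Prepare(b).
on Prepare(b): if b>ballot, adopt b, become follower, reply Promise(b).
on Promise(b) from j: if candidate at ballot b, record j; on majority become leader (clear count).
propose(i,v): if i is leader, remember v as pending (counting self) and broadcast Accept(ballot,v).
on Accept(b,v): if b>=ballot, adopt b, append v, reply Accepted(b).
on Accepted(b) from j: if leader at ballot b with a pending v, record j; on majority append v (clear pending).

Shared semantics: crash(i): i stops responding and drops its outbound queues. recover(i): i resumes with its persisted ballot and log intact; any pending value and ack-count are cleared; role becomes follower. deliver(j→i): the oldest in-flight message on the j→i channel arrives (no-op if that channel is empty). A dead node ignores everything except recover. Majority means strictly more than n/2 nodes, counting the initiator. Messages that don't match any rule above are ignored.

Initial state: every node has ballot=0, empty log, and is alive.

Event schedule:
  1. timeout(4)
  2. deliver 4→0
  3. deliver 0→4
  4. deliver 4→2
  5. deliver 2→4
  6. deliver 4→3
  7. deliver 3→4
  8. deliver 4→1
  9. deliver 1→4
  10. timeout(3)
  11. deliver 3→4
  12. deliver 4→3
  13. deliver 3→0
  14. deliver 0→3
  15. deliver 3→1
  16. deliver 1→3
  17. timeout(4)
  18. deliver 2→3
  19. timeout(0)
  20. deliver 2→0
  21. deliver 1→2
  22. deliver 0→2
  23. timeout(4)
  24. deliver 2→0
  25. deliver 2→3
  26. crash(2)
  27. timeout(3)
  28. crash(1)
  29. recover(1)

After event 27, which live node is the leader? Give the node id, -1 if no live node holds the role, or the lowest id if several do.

step 1 timeout(4): 4={cand,b=9,log=-}
step 2 deliver 4→0: 0={foll,b=9,log=-}
step 3 deliver 0→4: —
step 4 deliver 4→2: 2={foll,b=9,log=-}
step 5 deliver 2→4: 4={lead,b=9,log=-}
step 6 deliver 4→3: 3={foll,b=9,log=-}
step 7 deliver 3→4: —
step 8 deliver 4→1: 1={foll,b=9,log=-}
step 9 deliver 1→4: —
step 10 timeout(3): 3={cand,b=13,log=-}
step 11 deliver 3→4: 4={foll,b=13,log=-}
step 12 deliver 4→3: —
step 13 deliver 3→0: 0={foll,b=13,log=-}
step 14 deliver 0→3: 3={lead,b=13,log=-}
step 15 deliver 3→1: 1={foll,b=13,log=-}
step 16 deliver 1→3: —
step 17 timeout(4): 4={cand,b=19,log=-}
step 18 deliver 2→3: —
step 19 timeout(0): 0={cand,b=15,log=-}
step 20 deliver 2→0: —
step 21 deliver 1→2: —
step 22 deliver 0→2: 2={foll,b=15,log=-}
step 23 timeout(4): 4={cand,b=24,log=-}
step 24 deliver 2→0: —
step 25 deliver 2→3: —
step 26 crash(2): 2={✗foll,b=15,log=-}
step 27 timeout(3): 3={cand,b=18,log=-}

-1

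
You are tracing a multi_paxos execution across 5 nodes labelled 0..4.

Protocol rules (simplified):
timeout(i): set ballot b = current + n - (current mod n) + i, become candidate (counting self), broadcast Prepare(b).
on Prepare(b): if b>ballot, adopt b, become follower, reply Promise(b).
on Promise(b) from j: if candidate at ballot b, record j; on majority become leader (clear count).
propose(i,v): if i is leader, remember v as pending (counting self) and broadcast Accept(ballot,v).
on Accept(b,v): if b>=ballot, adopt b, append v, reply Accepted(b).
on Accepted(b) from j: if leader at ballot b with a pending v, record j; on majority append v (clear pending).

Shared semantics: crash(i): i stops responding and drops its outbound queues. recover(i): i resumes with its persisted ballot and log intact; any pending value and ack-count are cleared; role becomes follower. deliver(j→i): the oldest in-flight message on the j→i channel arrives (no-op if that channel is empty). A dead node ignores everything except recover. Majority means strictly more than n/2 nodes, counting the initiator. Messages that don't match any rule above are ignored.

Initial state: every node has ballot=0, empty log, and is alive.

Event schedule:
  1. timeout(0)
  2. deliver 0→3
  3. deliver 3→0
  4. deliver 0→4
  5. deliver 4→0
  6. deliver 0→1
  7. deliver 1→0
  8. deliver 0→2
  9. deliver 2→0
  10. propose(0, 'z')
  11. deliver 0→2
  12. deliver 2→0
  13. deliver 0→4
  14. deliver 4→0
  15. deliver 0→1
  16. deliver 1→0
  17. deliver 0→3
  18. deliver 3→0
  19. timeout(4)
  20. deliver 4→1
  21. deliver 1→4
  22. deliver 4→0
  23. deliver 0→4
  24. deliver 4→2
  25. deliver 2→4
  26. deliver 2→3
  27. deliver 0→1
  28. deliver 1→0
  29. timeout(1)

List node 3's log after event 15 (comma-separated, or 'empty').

empty

[1] timeout(0) → N0(cand b5 [-])
[2] deliver 0→3 → N3(foll b5 [-])
[3] deliver 3→0 → ∅
[4] deliver 0→4 → N4(foll b5 [-])
[5] deliver 4→0 → N0(lead b5 [-])
[6] deliver 0→1 → N1(foll b5 [-])
[7] deliver 1→0 → ∅
[8] deliver 0→2 → N2(foll b5 [-])
[9] deliver 2→0 → ∅
[10] propose(0,'z') → ∅
[11] deliver 0→2 → N2(foll b5 [z])
[12] deliver 2→0 → ∅
[13] deliver 0→4 → N4(foll b5 [z])
[14] deliver 4→0 → N0(lead b5 [z])
[15] deliver 0→1 → N1(foll b5 [z])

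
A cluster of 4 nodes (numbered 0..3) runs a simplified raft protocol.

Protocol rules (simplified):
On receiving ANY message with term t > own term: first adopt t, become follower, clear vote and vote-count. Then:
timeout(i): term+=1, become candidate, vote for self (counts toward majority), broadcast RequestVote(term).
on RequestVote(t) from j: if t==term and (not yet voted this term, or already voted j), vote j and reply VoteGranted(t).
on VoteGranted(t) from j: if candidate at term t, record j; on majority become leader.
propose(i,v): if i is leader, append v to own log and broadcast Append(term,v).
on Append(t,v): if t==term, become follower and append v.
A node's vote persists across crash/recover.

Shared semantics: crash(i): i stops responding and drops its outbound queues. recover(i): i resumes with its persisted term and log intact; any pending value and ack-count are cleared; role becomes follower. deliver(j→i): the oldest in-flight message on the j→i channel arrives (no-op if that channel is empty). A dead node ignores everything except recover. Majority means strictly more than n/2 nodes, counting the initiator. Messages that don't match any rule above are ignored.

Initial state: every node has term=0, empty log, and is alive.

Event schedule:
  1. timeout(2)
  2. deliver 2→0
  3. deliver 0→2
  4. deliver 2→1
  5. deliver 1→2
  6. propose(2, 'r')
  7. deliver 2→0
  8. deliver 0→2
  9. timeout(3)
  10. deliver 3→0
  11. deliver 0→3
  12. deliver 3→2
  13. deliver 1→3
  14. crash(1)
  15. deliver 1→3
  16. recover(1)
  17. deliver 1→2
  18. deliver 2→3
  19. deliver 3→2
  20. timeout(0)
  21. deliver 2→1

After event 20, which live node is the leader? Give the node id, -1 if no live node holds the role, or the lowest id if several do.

e1 timeout(2): 2[cand,t=1,-]
e2 deliver 2→0: 0[foll,t=1,-]
e3 deliver 0→2: ·
e4 deliver 2→1: 1[foll,t=1,-]
e5 deliver 1→2: 2[lead,t=1,-]
e6 propose(2,'r'): 2[lead,t=1,r]
e7 deliver 2→0: 0[foll,t=1,r]
e8 deliver 0→2: ·
e9 timeout(3): 3[cand,t=1,-]
e10 deliver 3→0: ·
e11 deliver 0→3: ·
e12 deliver 3→2: ·
e13 deliver 1→3: ·
e14 crash(1): 1[✗foll,t=1,-]
e15 deliver 1→3: ·
e16 recover(1): 1[foll,t=1,-]
e17 deliver 1→2: ·
e18 deliver 2→3: ·
e19 deliver 3→2: ·
e20 timeout(0): 0[cand,t=2,r]

2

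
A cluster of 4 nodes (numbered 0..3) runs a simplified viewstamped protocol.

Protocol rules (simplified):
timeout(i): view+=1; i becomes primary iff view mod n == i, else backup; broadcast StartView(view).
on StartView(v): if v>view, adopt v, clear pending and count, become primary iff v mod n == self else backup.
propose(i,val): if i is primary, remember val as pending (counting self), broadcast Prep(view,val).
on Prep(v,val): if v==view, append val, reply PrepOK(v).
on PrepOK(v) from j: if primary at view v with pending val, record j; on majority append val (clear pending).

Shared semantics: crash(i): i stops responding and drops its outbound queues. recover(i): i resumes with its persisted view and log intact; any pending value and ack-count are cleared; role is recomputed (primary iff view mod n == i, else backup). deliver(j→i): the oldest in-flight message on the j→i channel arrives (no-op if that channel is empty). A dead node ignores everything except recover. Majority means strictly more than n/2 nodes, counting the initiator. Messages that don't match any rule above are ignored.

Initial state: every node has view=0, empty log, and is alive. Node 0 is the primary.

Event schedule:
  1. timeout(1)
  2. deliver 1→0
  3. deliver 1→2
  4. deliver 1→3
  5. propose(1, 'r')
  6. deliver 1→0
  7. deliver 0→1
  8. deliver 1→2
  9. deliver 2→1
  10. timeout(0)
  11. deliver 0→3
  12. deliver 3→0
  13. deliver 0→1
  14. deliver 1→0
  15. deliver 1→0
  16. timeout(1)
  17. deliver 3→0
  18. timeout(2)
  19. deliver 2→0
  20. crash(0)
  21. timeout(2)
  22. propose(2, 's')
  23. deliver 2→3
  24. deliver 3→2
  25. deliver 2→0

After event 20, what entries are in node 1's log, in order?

after 1 — timeout(1): n1:prim/v1/[-]
after 2 — deliver 1→0: n0:back/v1/[-]
after 3 — deliver 1→2: n2:back/v1/[-]
after 4 — deliver 1→3: n3:back/v1/[-]
after 5 — propose(1,'r'): ·
after 6 — deliver 1→0: n0:back/v1/[r]
after 7 — deliver 0→1: ·
after 8 — deliver 1→2: n2:back/v1/[r]
after 9 — deliver 2→1: n1:prim/v1/[r]
after 10 — timeout(0): n0:back/v2/[r]
after 11 — deliver 0→3: n3:back/v2/[-]
after 12 — deliver 3→0: ·
after 13 — deliver 0→1: n1:back/v2/[r]
after 14 — deliver 1→0: ·
after 15 — deliver 1→0: ·
after 16 — timeout(1): n1:back/v3/[r]
after 17 — deliver 3→0: ·
after 18 — timeout(2): n2:prim/v2/[r]
after 19 — deliver 2→0: ·
after 20 — crash(0): n0:✗back/v2/[r]

r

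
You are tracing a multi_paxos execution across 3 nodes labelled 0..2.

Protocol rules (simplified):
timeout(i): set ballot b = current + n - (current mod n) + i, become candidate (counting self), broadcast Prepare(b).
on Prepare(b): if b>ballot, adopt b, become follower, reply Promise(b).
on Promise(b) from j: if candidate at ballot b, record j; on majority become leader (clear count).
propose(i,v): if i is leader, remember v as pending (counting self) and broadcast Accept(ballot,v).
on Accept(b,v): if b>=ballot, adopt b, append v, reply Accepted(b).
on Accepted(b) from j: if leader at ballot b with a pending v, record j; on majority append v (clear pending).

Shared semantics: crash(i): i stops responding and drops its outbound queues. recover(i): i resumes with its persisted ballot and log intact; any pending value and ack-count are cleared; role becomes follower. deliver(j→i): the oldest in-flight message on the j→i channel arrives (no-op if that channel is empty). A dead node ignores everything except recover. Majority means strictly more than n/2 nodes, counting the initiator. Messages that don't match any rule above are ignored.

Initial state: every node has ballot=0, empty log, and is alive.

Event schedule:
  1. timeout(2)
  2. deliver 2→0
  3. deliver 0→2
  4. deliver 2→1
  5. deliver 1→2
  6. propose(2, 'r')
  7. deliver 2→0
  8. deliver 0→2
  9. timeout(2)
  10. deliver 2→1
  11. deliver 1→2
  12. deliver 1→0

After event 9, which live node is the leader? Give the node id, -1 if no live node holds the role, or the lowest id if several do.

after 1 — timeout(2): n2:cand/b5/[-]
after 2 — deliver 2→0: n0:foll/b5/[-]
after 3 — deliver 0→2: n2:lead/b5/[-]
after 4 — deliver 2→1: n1:foll/b5/[-]
after 5 — deliver 1→2: ·
after 6 — propose(2,'r'): ·
after 7 — deliver 2→0: n0:foll/b5/[r]
after 8 — deliver 0→2: n2:lead/b5/[r]
after 9 — timeout(2): n2:cand/b8/[r]

-1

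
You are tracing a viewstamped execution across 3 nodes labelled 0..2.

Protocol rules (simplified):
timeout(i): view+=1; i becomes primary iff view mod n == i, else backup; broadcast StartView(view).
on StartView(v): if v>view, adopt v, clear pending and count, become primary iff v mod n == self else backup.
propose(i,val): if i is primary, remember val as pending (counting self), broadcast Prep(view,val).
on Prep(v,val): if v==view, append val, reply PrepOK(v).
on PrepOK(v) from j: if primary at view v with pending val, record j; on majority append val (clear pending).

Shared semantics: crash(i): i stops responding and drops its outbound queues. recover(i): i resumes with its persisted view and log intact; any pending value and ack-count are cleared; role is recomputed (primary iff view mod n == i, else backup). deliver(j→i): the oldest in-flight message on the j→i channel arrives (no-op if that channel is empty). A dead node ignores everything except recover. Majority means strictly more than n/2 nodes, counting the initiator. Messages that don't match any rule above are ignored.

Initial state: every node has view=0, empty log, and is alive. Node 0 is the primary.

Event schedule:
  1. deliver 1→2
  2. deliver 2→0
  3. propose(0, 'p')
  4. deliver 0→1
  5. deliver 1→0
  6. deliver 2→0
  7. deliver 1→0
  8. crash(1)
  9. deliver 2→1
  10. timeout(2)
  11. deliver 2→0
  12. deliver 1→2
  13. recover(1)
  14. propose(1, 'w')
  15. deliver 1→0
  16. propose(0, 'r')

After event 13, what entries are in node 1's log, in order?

1. deliver 1→2:  nop
2. deliver 2→0:  nop
3. propose(0,'p'):  nop
4. deliver 0→1:  <1:back v0 p>
5. deliver 1→0:  <0:prim v0 p>
6. deliver 2→0:  nop
7. deliver 1→0:  nop
8. crash(1):  <1:✗back v0 p>
9. deliver 2→1:  nop
10. timeout(2):  <2:back v1 ->
11. deliver 2→0:  <0:back v1 p>
12. deliver 1→2:  nop
13. recover(1):  <1:back v0 p>

p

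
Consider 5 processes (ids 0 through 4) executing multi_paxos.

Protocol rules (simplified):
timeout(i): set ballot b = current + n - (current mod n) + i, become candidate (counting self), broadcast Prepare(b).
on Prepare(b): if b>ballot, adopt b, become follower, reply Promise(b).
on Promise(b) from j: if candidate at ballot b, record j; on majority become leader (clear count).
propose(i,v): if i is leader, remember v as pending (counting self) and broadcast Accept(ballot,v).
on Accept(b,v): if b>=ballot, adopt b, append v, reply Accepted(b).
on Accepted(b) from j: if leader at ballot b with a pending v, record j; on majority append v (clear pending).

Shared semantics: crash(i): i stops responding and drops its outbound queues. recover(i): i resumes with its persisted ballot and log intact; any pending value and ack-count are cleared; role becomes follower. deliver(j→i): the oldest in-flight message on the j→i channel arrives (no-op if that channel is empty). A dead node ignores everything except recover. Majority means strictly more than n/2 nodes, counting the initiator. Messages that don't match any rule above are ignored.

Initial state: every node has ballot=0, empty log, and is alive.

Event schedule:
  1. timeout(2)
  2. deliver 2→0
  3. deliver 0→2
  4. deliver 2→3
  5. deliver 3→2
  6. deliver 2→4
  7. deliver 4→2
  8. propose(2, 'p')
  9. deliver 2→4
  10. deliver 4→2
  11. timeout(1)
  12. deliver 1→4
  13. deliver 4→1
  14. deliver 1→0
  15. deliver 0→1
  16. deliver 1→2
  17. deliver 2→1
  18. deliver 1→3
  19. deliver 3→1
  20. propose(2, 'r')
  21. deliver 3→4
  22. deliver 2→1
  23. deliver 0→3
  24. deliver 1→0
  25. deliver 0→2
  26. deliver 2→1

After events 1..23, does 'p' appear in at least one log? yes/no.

e1 timeout(2): 2[cand,b=7,-]
e2 deliver 2→0: 0[foll,b=7,-]
e3 deliver 0→2: ·
e4 deliver 2→3: 3[foll,b=7,-]
e5 deliver 3→2: 2[lead,b=7,-]
e6 deliver 2→4: 4[foll,b=7,-]
e7 deliver 4→2: ·
e8 propose(2,'p'): ·
e9 deliver 2→4: 4[foll,b=7,p]
e10 deliver 4→2: ·
e11 timeout(1): 1[cand,b=6,-]
e12 deliver 1→4: ·
e13 deliver 4→1: ·
e14 deliver 1→0: ·
e15 deliver 0→1: ·
e16 deliver 1→2: ·
e17 deliver 2→1: 1[foll,b=7,-]
e18 deliver 1→3: ·
e19 deliver 3→1: ·
e20 propose(2,'r'): ·
e21 deliver 3→4: ·
e22 deliver 2→1: 1[foll,b=7,p]
e23 deliver 0→3: ·

yes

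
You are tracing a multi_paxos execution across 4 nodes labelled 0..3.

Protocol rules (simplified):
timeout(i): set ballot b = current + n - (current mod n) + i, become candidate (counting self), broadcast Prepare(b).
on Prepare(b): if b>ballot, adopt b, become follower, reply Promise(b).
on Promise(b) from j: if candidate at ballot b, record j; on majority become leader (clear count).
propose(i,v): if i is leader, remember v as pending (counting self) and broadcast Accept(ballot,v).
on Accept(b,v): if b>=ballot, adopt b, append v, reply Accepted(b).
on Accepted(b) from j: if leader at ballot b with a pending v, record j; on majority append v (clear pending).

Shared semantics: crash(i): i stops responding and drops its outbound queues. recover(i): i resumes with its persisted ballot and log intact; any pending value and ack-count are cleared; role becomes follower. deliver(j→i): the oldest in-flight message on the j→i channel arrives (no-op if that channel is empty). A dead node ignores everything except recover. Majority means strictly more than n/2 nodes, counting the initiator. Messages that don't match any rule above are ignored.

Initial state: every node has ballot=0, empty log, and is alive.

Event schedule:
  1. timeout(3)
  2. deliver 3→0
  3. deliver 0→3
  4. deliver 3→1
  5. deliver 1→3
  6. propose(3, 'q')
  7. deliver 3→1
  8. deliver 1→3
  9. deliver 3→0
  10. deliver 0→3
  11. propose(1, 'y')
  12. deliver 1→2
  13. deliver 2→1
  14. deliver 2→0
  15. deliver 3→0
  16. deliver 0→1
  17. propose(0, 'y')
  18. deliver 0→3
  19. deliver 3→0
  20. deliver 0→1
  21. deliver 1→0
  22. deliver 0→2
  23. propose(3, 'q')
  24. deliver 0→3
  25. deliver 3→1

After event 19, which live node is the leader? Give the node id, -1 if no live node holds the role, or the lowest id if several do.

1. timeout(3):  <3:cand b7 ->
2. deliver 3→0:  <0:foll b7 ->
3. deliver 0→3:  nop
4. deliver 3→1:  <1:foll b7 ->
5. deliver 1→3:  <3:lead b7 ->
6. propose(3,'q'):  nop
7. deliver 3→1:  <1:foll b7 q>
8. deliver 1→3:  nop
9. deliver 3→0:  <0:foll b7 q>
10. deliver 0→3:  <3:lead b7 q>
11. propose(1,'y'):  nop
12. deliver 1→2:  nop
13. deliver 2→1:  nop
14. deliver 2→0:  nop
15. deliver 3→0:  nop
16. deliver 0→1:  nop
17. propose(0,'y'):  nop
18. deliver 0→3:  nop
19. deliver 3→0:  nop

3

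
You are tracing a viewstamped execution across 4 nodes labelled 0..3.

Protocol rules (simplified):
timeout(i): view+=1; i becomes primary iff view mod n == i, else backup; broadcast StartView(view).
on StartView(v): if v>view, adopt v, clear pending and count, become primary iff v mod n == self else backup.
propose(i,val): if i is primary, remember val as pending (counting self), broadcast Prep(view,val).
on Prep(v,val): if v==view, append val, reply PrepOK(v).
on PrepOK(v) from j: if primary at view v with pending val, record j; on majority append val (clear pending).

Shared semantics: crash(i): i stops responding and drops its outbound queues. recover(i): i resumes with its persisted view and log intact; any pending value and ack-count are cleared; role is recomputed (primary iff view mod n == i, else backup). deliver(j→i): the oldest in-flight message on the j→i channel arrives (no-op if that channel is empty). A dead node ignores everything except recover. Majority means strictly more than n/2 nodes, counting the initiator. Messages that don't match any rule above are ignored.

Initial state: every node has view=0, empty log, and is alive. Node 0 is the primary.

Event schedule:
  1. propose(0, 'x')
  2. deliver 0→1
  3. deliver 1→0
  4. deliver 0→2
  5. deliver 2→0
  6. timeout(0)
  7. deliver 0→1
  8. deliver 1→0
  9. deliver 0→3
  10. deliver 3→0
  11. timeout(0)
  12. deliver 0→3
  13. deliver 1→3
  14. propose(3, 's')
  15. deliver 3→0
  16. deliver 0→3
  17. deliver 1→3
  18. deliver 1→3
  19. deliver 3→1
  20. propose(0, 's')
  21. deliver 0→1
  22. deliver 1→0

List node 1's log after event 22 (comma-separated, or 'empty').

x

after 1 — propose(0,'x'): ·
after 2 — deliver 0→1: n1:back/v0/[x]
after 3 — deliver 1→0: ·
after 4 — deliver 0→2: n2:back/v0/[x]
after 5 — deliver 2→0: n0:prim/v0/[x]
after 6 — timeout(0): n0:back/v1/[x]
after 7 — deliver 0→1: n1:prim/v1/[x]
after 8 — deliver 1→0: ·
after 9 — deliver 0→3: n3:back/v0/[x]
after 10 — deliver 3→0: ·
after 11 — timeout(0): n0:back/v2/[x]
after 12 — deliver 0→3: n3:back/v1/[x]
after 13 — deliver 1→3: ·
after 14 — propose(3,'s'): ·
after 15 — deliver 3→0: ·
after 16 — deliver 0→3: n3:back/v2/[x]
after 17 — deliver 1→3: ·
after 18 — deliver 1→3: ·
after 19 — deliver 3→1: ·
after 20 — propose(0,'s'): ·
after 21 — deliver 0→1: n1:back/v2/[x]
after 22 — deliver 1→0: ·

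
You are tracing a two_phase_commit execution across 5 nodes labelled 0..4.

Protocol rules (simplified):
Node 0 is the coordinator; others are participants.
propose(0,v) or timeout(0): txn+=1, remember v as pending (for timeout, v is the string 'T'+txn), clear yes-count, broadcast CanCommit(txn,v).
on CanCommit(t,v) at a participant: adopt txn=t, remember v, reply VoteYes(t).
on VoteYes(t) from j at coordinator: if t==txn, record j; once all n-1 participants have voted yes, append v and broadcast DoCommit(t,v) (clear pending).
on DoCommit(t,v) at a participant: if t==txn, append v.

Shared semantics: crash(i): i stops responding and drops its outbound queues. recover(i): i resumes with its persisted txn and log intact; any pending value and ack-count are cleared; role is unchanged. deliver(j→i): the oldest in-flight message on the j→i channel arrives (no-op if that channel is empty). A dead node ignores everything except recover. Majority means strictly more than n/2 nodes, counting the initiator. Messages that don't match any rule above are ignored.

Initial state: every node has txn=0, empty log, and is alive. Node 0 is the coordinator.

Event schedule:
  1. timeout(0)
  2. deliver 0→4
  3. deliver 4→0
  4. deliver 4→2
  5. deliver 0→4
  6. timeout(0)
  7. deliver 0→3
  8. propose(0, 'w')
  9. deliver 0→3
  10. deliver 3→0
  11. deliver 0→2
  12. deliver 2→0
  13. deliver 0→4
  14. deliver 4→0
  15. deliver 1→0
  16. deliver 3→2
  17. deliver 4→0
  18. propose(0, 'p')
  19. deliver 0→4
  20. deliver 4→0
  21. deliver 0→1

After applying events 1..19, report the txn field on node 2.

step 1 timeout(0): 0={coor,t=1,log=-}
step 2 deliver 0→4: 4={part,t=1,log=-}
step 3 deliver 4→0: —
step 4 deliver 4→2: —
step 5 deliver 0→4: —
step 6 timeout(0): 0={coor,t=2,log=-}
step 7 deliver 0→3: 3={part,t=1,log=-}
step 8 propose(0,'w'): 0={coor,t=3,log=-}
step 9 deliver 0→3: 3={part,t=2,log=-}
step 10 deliver 3→0: —
step 11 deliver 0→2: 2={part,t=1,log=-}
step 12 deliver 2→0: —
step 13 deliver 0→4: 4={part,t=2,log=-}
step 14 deliver 4→0: —
step 15 deliver 1→0: —
step 16 deliver 3→2: —
step 17 deliver 4→0: —
step 18 propose(0,'p'): 0={coor,t=4,log=-}
step 19 deliver 0→4: 4={part,t=3,log=-}

1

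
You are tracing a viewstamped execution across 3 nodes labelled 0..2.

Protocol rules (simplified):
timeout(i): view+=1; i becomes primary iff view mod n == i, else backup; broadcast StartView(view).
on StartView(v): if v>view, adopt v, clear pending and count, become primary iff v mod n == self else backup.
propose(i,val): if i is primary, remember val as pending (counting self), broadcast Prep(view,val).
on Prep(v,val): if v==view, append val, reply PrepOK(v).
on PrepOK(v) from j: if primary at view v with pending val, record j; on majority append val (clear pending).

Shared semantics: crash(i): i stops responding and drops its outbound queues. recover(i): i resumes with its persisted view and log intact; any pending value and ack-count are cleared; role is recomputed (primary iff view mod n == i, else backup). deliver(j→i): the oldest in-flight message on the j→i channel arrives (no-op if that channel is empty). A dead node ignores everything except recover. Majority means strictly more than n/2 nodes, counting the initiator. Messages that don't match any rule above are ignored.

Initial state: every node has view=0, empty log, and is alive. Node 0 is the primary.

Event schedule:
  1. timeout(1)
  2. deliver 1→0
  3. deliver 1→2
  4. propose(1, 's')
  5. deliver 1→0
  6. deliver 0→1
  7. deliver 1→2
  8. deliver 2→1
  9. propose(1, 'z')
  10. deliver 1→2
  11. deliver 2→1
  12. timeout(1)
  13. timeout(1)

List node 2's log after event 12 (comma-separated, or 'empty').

s,z

e1 timeout(1): 1[prim,v=1,-]
e2 deliver 1→0: 0[back,v=1,-]
e3 deliver 1→2: 2[back,v=1,-]
e4 propose(1,'s'): ·
e5 deliver 1→0: 0[back,v=1,s]
e6 deliver 0→1: 1[prim,v=1,s]
e7 deliver 1→2: 2[back,v=1,s]
e8 deliver 2→1: ·
e9 propose(1,'z'): ·
e10 deliver 1→2: 2[back,v=1,s,z]
e11 deliver 2→1: 1[prim,v=1,s,z]
e12 timeout(1): 1[back,v=2,s,z]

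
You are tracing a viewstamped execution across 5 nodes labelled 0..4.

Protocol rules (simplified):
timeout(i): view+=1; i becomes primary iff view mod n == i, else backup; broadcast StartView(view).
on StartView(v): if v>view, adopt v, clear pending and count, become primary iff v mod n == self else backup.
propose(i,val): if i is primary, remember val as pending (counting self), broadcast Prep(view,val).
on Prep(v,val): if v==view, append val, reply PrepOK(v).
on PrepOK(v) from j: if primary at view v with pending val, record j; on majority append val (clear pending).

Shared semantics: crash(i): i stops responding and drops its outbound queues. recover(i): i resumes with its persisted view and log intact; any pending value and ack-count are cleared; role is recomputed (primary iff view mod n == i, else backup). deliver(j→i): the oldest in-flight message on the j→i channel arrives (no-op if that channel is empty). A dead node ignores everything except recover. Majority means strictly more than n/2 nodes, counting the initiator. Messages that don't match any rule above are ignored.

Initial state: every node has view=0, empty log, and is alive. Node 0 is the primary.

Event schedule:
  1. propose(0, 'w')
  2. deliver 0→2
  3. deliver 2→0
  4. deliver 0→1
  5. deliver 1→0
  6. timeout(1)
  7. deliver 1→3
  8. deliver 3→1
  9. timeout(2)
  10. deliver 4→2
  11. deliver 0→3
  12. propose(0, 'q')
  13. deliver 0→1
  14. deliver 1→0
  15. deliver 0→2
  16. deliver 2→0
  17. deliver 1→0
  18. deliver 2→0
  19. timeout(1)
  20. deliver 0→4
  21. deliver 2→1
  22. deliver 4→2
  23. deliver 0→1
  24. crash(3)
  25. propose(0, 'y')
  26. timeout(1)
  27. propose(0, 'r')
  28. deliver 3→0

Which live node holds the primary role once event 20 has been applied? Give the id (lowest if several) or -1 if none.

-1

[1] propose(0,'w') → ∅
[2] deliver 0→2 → N2(back v0 [w])
[3] deliver 2→0 → ∅
[4] deliver 0→1 → N1(back v0 [w])
[5] deliver 1→0 → N0(prim v0 [w])
[6] timeout(1) → N1(prim v1 [w])
[7] deliver 1→3 → N3(back v1 [-])
[8] deliver 3→1 → ∅
[9] timeout(2) → N2(back v1 [w])
[10] deliver 4→2 → ∅
[11] deliver 0→3 → ∅
[12] propose(0,'q') → ∅
[13] deliver 0→1 → ∅
[14] deliver 1→0 → N0(back v1 [w])
[15] deliver 0→2 → ∅
[16] deliver 2→0 → ∅
[17] deliver 1→0 → ∅
[18] deliver 2→0 → ∅
[19] timeout(1) → N1(back v2 [w])
[20] deliver 0→4 → N4(back v0 [w])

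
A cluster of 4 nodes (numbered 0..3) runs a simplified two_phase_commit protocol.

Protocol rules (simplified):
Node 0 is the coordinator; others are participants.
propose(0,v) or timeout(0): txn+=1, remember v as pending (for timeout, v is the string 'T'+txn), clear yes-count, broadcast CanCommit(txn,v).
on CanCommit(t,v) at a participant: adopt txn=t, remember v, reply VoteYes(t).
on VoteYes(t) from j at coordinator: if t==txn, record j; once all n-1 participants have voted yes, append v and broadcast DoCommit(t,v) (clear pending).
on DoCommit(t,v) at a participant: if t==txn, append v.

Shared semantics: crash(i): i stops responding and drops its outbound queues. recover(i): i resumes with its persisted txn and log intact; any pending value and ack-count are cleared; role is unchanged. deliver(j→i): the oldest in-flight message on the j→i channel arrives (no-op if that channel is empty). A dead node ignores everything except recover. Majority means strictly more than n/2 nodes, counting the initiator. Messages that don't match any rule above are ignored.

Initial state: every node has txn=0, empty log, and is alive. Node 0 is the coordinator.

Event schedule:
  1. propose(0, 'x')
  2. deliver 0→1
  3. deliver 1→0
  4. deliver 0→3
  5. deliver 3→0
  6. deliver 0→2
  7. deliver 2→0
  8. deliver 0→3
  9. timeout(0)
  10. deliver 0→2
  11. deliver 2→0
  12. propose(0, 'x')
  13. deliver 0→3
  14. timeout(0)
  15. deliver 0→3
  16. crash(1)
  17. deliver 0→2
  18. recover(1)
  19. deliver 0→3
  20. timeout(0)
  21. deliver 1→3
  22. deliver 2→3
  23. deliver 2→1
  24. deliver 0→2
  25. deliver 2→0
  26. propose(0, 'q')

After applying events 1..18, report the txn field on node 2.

[1] propose(0,'x') → N0(coor t1 [-])
[2] deliver 0→1 → N1(part t1 [-])
[3] deliver 1→0 → ∅
[4] deliver 0→3 → N3(part t1 [-])
[5] deliver 3→0 → ∅
[6] deliver 0→2 → N2(part t1 [-])
[7] deliver 2→0 → N0(coor t1 [x])
[8] deliver 0→3 → N3(part t1 [x])
[9] timeout(0) → N0(coor t2 [x])
[10] deliver 0→2 → N2(part t1 [x])
[11] deliver 2→0 → ∅
[12] propose(0,'x') → N0(coor t3 [x])
[13] deliver 0→3 → N3(part t2 [x])
[14] timeout(0) → N0(coor t4 [x])
[15] deliver 0→3 → N3(part t3 [x])
[16] crash(1) → N1(✗part t1 [-])
[17] deliver 0→2 → N2(part t2 [x])
[18] recover(1) → N1(part t1 [-])

2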